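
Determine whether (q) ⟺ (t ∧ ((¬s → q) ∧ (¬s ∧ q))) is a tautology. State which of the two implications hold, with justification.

[⇒] This fails. Under q = T, s = F, t = F, the left side is true but the right side is false.

[⇐] Assume the antecedent. If q is true, q reduces to true regardless of the other variables. If q is false, the antecedent cannot hold. Either way q holds.

Only the converse holds.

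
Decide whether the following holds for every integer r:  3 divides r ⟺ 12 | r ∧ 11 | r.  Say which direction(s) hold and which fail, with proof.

(⇒) fails; (⇐) holds.

(⇒) This fails: take r = 3. Certainly 3 ∣ 3, but 12 ∤ 3.

(⇐) Suppose 12 ∣ r and 11 ∣ r. Any common multiple of 12 and 11 is a multiple of their lcm; here gcd(12, 11) = 1, so lcm(12, 11) = 12·11 = 132, so 132 ∣ r. Since 3 ∣ 132, it follows that 3 ∣ r.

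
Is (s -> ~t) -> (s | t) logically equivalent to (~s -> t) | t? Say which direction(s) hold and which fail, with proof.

Both implications hold.

(⇐) Assume the antecedent. If t is true, (s -> ~t) -> (s | t) reduces to true regardless of the other variables. If t is false, the antecedent forces (t = F, s = T), and (s -> ~t) -> (s | t) holds there. Either way (s -> ~t) -> (s | t) holds.

(⇒) Assume the antecedent. If t is true, (~s -> t) | t reduces to true regardless of the other variables. If t is false, the antecedent forces (t = F, s = T), and (~s -> t) | t holds there. Either way (~s -> t) | t holds.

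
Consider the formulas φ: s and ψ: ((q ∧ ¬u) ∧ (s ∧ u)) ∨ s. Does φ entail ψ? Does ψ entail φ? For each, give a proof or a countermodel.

The biconditional holds.

[⇒] Assume the antecedent. If u is true, the antecedent forces (u = T, s = T, q = F) or (u = T, s = T, q = T), and ((q ∧ ¬u) ∧ (s ∧ u)) ∨ s holds there. If u is false, the antecedent forces (u = F, s = T, q = F) or (u = F, s = T, q = T), and ((q ∧ ¬u) ∧ (s ∧ u)) ∨ s holds there. Either way ((q ∧ ¬u) ∧ (s ∧ u)) ∨ s holds.

[⇐] Assume the antecedent. If u is true, the antecedent forces (u = T, s = T, q = F) or (u = T, s = T, q = T), and s holds there. If u is false, the antecedent forces (u = F, s = T, q = F) or (u = F, s = T, q = T), and s holds there. Either way s holds.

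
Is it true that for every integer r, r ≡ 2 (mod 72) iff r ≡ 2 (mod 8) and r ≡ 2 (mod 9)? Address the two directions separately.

(⇒) Suppose r ≡ 2 (mod 72); write r = 72j + 2. Since 8 ∣ 72, reducing mod 8 gives r ≡ 2 (mod 8); since 9 ∣ 72, reducing mod 9 gives r ≡ 2 (mod 9).

(⇐) Conversely, if r ≡ 2 (mod 8) and r ≡ 2 (mod 9), then by the Chinese remainder theorem r ≡ 2 (mod 72). This is exactly r ≡ 2 (mod 72).

Equivalent; both directions hold.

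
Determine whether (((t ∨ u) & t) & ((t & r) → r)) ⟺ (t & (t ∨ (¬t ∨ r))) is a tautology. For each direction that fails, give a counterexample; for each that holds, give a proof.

(⟹) Assume the antecedent. If t is true, t & (t ∨ (¬t ∨ r)) reduces to true regardless of the other variables. If t is false, the antecedent cannot hold. Either way t & (t ∨ (¬t ∨ r)) holds.

(⟸) Assume the antecedent. If t is true, ((t ∨ u) & t) & ((t & r) → r) reduces to true regardless of the other variables. If t is false, the antecedent cannot hold. Either way ((t ∨ u) & t) & ((t & r) → r) holds.

Both directions hold.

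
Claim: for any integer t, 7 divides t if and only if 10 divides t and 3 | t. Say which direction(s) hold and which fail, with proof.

Neither direction holds.

Forward direction. This fails: take t = 7. Certainly 7 ∣ 7, but 10 ∤ 7.

Converse. This fails: take t = 30. Both 10 ∣ 30 and 3 ∣ 30, yet 30 is not a multiple of 7 (since 30 = 4·7 + 2), so 7 ∤ 30.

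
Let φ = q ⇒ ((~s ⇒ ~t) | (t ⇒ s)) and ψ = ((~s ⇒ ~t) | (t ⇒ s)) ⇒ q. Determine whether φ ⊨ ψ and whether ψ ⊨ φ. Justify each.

(⟹) This fails. Under s = F, q = F, t = F, the left side is true but the right side is false.

(⟸) This fails. Under s = F, q = T, t = T, the left side is false but the right side is true.

Neither direction holds.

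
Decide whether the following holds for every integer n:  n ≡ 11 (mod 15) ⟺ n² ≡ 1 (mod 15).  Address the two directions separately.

Only the forward implication holds.

(⇒) Suppose n ≡ 11 (mod 15). Write n = 15j + 11. Then (15j + 11)² = 225j² + 330j + 121 = 15(15j² + 22j + 8) + 1, so n² ≡ 1 (mod 15).

(⇐) This fails: take n = 1. Then 1² = 1 ≡ 1 (mod 15), yet 1 ≡ 1 (mod 15), not 11.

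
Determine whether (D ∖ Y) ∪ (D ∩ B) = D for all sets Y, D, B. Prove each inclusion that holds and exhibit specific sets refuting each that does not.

(⊆) holds; (⊇) fails.

(⟸) This inclusion fails. Take Y = {1}, D = {1}, B = ∅; then 1 ∈ D but 1 ∉ (D ∖ Y) ∪ (D ∩ B).

(⟹) Let x ∈ (D ∖ Y) ∪ (D ∩ B). Then either x ∈ D and x ∉ Y, B; or x ∈ D ∩ B and x ∉ Y; or x ∈ Y ∩ D ∩ B. In each case x ∈ D, so (D ∖ Y) ∪ (D ∩ B) ⊆ D.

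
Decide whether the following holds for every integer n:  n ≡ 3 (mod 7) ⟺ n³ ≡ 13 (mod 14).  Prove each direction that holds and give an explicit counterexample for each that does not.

(→) This fails: take n = 10. Then 10 ≡ 3 (mod 7), but 10³ = 1000 ≡ 6 (mod 14), not 13.

(←) This fails: take n = 5. Then 5³ = 125 ≡ 13 (mod 14), yet 5 ≡ 5 (mod 7), not 3.

(⇒) fails and (⇐) fails.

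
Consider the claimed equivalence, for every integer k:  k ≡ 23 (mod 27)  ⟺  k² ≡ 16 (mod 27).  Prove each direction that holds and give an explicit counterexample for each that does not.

Only the forward implication holds.

[⇒] Suppose k ≡ 23 (mod 27). Write k = 27j + 23. Then (27j + 23)² = 729j² + 1242j + 529 = 27(27j² + 46j + 19) + 16, so k² ≡ 16 (mod 27).

[⇐] This fails: take k = 4. Then 4² = 16 ≡ 16 (mod 27), yet 4 ≡ 4 (mod 27), not 23.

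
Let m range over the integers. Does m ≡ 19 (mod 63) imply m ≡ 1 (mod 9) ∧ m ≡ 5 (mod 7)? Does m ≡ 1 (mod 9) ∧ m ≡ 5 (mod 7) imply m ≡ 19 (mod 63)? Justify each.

[⇐] If m ≡ 1 (mod 9) and m ≡ 5 (mod 7), then by the Chinese remainder theorem m ≡ 19 (mod 63). This is exactly m ≡ 19 (mod 63).

[⇒] Suppose m ≡ 19 (mod 63); write m = 63j + 19. Since 9 ∣ 63, reducing mod 9 gives m ≡ 19 ≡ 1 (mod 9); since 7 ∣ 63, reducing mod 7 gives m ≡ 19 ≡ 5 (mod 7).

Equivalent; both directions hold.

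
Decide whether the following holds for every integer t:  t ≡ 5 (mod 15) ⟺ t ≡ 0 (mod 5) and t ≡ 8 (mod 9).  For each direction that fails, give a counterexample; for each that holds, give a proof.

Forward direction. This fails: t = 20 gives 20 ≡ 5 (mod 15) but 20 ≡ 2 (mod 9), so the conjunction on the right does not hold.

Converse. If t ≡ 0 (mod 5) and t ≡ 8 (mod 9), then by the Chinese remainder theorem t ≡ 35 (mod 45). Since 35 ≡ 5 (mod 15) and 15 ∣ 45, we get t ≡ 5 (mod 15).

(⇒) fails; (⇐) holds.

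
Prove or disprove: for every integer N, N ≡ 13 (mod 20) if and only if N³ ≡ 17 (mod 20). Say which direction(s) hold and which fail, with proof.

[⇒] Suppose N ≡ 13 (mod 20). Write N = 20j + 13. Then (20j + 13)³ = 8000j³ + 15600j² + 10140j + 2197 = 20(400j³ + 780j² + 507j + 109) + 17, so N³ ≡ 17 (mod 20).

[⇐] Conversely, suppose N³ ≡ 17 (mod 20). The only residue r in {0, …, 19} with r³ ≡ 17 (mod 20) is r = 13, so N ≡ 13 (mod 20).

Both implications hold.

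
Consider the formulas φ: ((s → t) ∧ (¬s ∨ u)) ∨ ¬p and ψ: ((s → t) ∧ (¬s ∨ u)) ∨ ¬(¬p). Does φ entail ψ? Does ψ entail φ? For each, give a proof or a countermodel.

Both directions fail.

Forward direction. This fails. Under t = F, u = F, s = T, p = F, the left side is true but the right side is false.

Converse. This fails. Under t = F, u = F, s = T, p = T, the left side is false but the right side is true.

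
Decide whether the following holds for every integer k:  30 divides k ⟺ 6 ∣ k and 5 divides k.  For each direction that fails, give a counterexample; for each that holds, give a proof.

Equivalent; both directions hold.

[⇐] Suppose 6 ∣ k and 5 ∣ k. Any common multiple of 6 and 5 is a multiple of their lcm; here gcd(6, 5) = 1, so lcm(6, 5) = 6·5 = 30, so 30 ∣ k.

[⇒] If 30 ∣ k, write k = 30q. Since 30 = 5·6, k = 6·(5q), so 6 ∣ k; and since 30 = 6·5, k = 5·(6q), so 5 ∣ k.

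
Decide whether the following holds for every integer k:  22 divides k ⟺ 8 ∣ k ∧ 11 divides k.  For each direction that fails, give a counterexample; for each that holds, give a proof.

(⟸) Suppose 8 ∣ k and 11 ∣ k. Any common multiple of 8 and 11 is a multiple of their lcm; here gcd(8, 11) = 1, so lcm(8, 11) = 8·11 = 88, so 88 ∣ k. Since 22 ∣ 88, it follows that 22 ∣ k.

(⟹) This fails: take k = 22. Certainly 22 ∣ 22, but 8 ∤ 22.

The forward direction fails; the converse holds.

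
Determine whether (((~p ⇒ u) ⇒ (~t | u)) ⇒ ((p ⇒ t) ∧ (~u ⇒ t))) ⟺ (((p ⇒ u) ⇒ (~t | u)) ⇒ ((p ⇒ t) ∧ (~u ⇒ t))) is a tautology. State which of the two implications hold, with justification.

(⇒) Assume the antecedent. If t is true, the consequent reduces to true regardless of the other variables. If t is false, the antecedent forces (u = T, p = F, t = F), and the consequent holds there. Either way the consequent holds.

(⇐) Assume the antecedent. If t is true, the consequent reduces to true regardless of the other variables. If t is false, the antecedent forces (u = T, p = F, t = F), and the consequent holds there. Either way the consequent holds.

The biconditional holds.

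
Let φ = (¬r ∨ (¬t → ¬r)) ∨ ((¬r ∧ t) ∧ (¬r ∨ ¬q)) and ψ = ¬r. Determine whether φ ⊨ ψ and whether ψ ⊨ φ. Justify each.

Only the reverse direction holds.

(⇐) Assume the antecedent. If t is true, the consequent reduces to true regardless of the other variables. If t is false, the antecedent forces (t = F, r = F, q = F) or (t = F, r = F, q = T), and the consequent holds there. Either way the consequent holds.

(⇒) This fails. Under t = T, r = T, q = F, the left side is true but the right side is false.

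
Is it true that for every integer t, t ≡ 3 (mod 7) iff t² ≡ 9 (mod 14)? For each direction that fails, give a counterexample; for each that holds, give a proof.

(⟹) This fails: take t = 10. Then 10 ≡ 3 (mod 7), but 10² = 100 ≡ 2 (mod 14), not 9.

(⟸) This fails: take t = 11. Then 11² = 121 ≡ 9 (mod 14), yet 11 ≡ 4 (mod 7), not 3.

Neither implication holds.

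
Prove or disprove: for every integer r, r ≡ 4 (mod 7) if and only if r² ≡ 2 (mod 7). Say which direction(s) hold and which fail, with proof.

[⇒] Suppose r ≡ 4 (mod 7). Write r = 7j + 4. Then (7j + 4)² = 49j² + 56j + 16 = 7(7j² + 8j + 2) + 2, so r² ≡ 2 (mod 7).

[⇐] This fails: take r = 3. Then 3² = 9 ≡ 2 (mod 7), yet 3 ≡ 3 (mod 7), not 4.

Only the forward implication holds.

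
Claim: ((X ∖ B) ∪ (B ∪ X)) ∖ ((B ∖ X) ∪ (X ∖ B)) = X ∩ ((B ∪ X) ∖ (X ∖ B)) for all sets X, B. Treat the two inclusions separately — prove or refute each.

Both inclusions hold; the sets are equal.

Forward inclusion. Let x ∈ ((X ∖ B) ∪ (B ∪ X)) ∖ ((B ∖ X) ∪ (X ∖ B)). Then x ∈ X ∩ B, from which x ∈ X ∩ ((B ∪ X) ∖ (X ∖ B)).

Reverse inclusion. Let x ∈ X ∩ ((B ∪ X) ∖ (X ∖ B)). Then x ∈ X ∩ B, from which x ∈ ((X ∖ B) ∪ (B ∪ X)) ∖ ((B ∖ X) ∪ (X ∖ B)).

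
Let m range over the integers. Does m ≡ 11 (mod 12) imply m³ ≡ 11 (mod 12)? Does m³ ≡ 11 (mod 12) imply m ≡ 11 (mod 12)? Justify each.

The biconditional holds.

(⟹) Suppose m ≡ 11 (mod 12). Write m = 12j + 11. Then (12j + 11)³ = 1728j³ + 4752j² + 4356j + 1331 = 12(144j³ + 396j² + 363j + 110) + 11, so m³ ≡ 11 (mod 12).

(⟸) For the converse, argue contrapositively. If m ≢ 11 (mod 12), then m is congruent to one of 0, 1, 2, 3, 4, 5, 6, 7, 8, 9, 10 modulo 12, and these give m³ ≡ 0, 1, 8, 3, 4, 5, 0, 7, 8, 9, 4 respectively — never 11.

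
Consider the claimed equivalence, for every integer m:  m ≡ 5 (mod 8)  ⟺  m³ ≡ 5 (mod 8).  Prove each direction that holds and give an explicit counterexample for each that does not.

Both directions hold.

Forward direction. Suppose m ≡ 5 (mod 8). Write m = 8j + 5. Then (8j + 5)³ = 512j³ + 960j² + 600j + 125 = 8(64j³ + 120j² + 75j + 15) + 5, so m³ ≡ 5 (mod 8).

Converse. For the converse, argue contrapositively. If m ≢ 5 (mod 8), then m is congruent to one of 0, 1, 2, 3, 4, 6, 7 modulo 8, and these give m³ ≡ 0, 1, 0, 3, 0, 0, 7 respectively — never 5.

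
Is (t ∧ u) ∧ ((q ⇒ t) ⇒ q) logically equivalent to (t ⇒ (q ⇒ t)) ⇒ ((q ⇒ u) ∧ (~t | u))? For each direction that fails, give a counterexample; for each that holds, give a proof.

(←) This fails. Under q = F, t = F, u = F, the left side is false but the right side is true.

(→) Assume the antecedent. If q is true, the antecedent forces (q = T, t = T, u = T), and the consequent holds there. If q is false, the antecedent cannot hold. Either way the consequent holds.

Only the forward direction holds.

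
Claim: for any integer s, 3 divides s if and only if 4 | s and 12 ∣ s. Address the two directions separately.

Only the converse holds.

[⇐] Suppose 4 ∣ s and 12 ∣ s. Any common multiple of 4 and 12 is a multiple of their lcm; here lcm(4, 12) = 4·12/gcd(4, 12) = 48/4 = 12, so 12 ∣ s. Since 3 ∣ 12, it follows that 3 ∣ s.

[⇒] This fails: take s = 3. Certainly 3 ∣ 3, but 4 ∤ 3.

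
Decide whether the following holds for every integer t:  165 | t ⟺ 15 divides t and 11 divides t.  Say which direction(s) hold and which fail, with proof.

(⇐) Suppose 15 ∣ t and 11 ∣ t. Any common multiple of 15 and 11 is a multiple of their lcm; here gcd(15, 11) = 1, so lcm(15, 11) = 15·11 = 165, so 165 ∣ t.

(⇒) If 165 ∣ t, write t = 165q. Since 165 = 11·15, t = 15·(11q), so 15 ∣ t; and since 165 = 15·11, t = 11·(15q), so 11 ∣ t.

The biconditional holds.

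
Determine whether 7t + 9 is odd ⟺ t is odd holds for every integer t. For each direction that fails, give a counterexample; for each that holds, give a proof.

(→) This fails: t = 0 gives 7t + 9 = 9, which is odd, but 0 is even, not odd.

(←) This also fails: t = 1 is odd, but 7t + 9 = 16 is even, not odd.

Neither direction holds.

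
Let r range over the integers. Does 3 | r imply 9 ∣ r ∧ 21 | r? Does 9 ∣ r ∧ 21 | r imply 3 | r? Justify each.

[⇒] This fails: take r = 3. Certainly 3 ∣ 3, but 9 ∤ 3.

[⇐] Suppose 9 ∣ r and 21 ∣ r. Any common multiple of 9 and 21 is a multiple of their lcm; here lcm(9, 21) = 9·21/gcd(9, 21) = 189/3 = 63, so 63 ∣ r. Since 3 ∣ 63, it follows that 3 ∣ r.

Only the converse holds.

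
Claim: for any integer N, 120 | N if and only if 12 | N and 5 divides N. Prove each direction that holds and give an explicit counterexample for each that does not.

(←) This fails: take N = 60. Both 12 ∣ 60 and 5 ∣ 60, yet 60 is not a multiple of 120 (since 60 = 0·120 + 60), so 120 ∤ 60.

(→) If 120 ∣ N, write N = 120q. Since 120 = 10·12, N = 12·(10q), so 12 ∣ N; and since 120 = 24·5, N = 5·(24q), so 5 ∣ N.

Only the forward direction holds.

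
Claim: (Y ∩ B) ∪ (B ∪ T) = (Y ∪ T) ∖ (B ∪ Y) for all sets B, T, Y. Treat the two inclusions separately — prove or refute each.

(⟹) This inclusion fails. Take B = {1}, T = ∅, Y = ∅; then 1 ∈ (Y ∩ B) ∪ (B ∪ T) but 1 ∉ (Y ∪ T) ∖ (B ∪ Y).

(⟸) Let x ∈ (Y ∪ T) ∖ (B ∪ Y). Then x ∈ T and x ∉ B, Y, from which x ∈ (Y ∩ B) ∪ (B ∪ T).

The sets are not equal: only the reverse inclusion holds.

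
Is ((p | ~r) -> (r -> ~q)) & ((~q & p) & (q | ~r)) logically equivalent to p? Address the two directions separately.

(⇒) Assume the antecedent. If r is true, the antecedent cannot hold. If r is false, the antecedent forces (r = F, p = T, q = F), and p holds there. Either way p holds.

(⇐) This fails. Under r = T, p = T, q = F, the left side is false but the right side is true.

The forward direction holds; the converse fails.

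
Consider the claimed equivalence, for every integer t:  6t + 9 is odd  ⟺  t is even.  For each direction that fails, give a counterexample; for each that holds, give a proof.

Only the reverse direction holds.

(⇒) This fails: take t = 1. Then 6t + 9 = 15, which is odd, yet t = 1 is odd, not even.

(⇐) Suppose t is even. Since 6 is even, 6t is even for every t, so 6t + 9 has the same parity as 9, which is odd. Hence 6t + 9 is odd.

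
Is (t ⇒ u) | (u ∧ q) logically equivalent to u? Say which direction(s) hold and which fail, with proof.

[⇒] This fails. Under t = F, u = F, q = F, the left side is true but the right side is false.

[⇐] Assume the antecedent. If t is true, the antecedent forces (t = T, u = T, q = F) or (t = T, u = T, q = T), and (t ⇒ u) | (u ∧ q) holds there. If t is false, (t ⇒ u) | (u ∧ q) reduces to true regardless of the other variables. Either way (t ⇒ u) | (u ∧ q) holds.

(⇒) fails; (⇐) holds.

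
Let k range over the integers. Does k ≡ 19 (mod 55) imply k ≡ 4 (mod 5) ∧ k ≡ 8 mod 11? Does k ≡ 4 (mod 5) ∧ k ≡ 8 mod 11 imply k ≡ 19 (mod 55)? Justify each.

(⇒) Suppose k ≡ 19 (mod 55); write k = 55j + 19. Since 5 ∣ 55, reducing mod 5 gives k ≡ 19 ≡ 4 (mod 5); since 11 ∣ 55, reducing mod 11 gives k ≡ 19 ≡ 8 (mod 11).

(⇐) Conversely, if k ≡ 4 (mod 5) and k ≡ 8 (mod 11), then by the Chinese remainder theorem k ≡ 19 (mod 55). This is exactly k ≡ 19 (mod 55).

Both directions hold; the statement is true.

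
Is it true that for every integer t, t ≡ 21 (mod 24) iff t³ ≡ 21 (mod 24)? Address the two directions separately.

Both implications hold.

Forward direction. Suppose t ≡ 21 (mod 24). Write t = 24j + 21. Then (24j + 21)³ = 13824j³ + 36288j² + 31752j + 9261 = 24(576j³ + 1512j² + 1323j + 385) + 21, so t³ ≡ 21 (mod 24).

Converse. Suppose t³ ≡ 21 (mod 24). The only residue r in {0, …, 23} with r³ ≡ 21 (mod 24) is r = 21, so t ≡ 21 (mod 24).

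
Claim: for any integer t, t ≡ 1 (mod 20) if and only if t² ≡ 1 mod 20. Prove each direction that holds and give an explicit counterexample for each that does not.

Only the forward implication holds.

(⟹) Suppose t ≡ 1 (mod 20). Write t = 20j + 1. Then (20j + 1)² = 400j² + 40j + 1 = 20(20j² + 2j) + 1, so t² ≡ 1 (mod 20).

(⟸) This fails: take t = 9. Then 9² = 81 ≡ 1 (mod 20), yet 9 ≡ 9 (mod 20), not 1.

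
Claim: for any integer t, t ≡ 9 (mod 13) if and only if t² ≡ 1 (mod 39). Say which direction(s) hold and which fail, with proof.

(⟹) This fails: take t = 9. Then 9 ≡ 9 (mod 13), but 9² = 81 ≡ 3 (mod 39), not 1.

(⟸) This fails: take t = 1. Then 1² = 1 ≡ 1 (mod 39), yet 1 ≡ 1 (mod 13), not 9.

Neither implication holds.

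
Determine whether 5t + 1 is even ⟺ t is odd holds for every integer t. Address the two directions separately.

(⇒) Suppose 5t + 1 is even. Since 5 is odd, 5t and t have the same parity, so 5t + 1 ≡ t + 1 (mod 2). As 1 is odd, 5t + 1 is even exactly when t is odd. Thus t is odd.

(⇐) Conversely, suppose t is odd; write t = 2j + 1. Then 5t + 1 = 5·(2j + 1) + 1 = 2·5j + 6, which is even.

Equivalent; both directions hold.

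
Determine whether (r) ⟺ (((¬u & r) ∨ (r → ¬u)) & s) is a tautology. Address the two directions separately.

(⇒) This fails. Under u = F, r = T, s = F, the left side is true but the right side is false.

(⇐) This fails. Under u = F, r = F, s = T, the left side is false but the right side is true.

Neither implication holds.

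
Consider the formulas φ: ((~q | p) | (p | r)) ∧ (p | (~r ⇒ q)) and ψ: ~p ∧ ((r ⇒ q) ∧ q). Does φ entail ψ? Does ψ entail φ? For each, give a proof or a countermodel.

(⟹) This fails. Under q = F, p = T, r = F, the left side is true but the right side is false.

(⟸) This fails. Under q = T, p = F, r = F, the left side is false but the right side is true.

Both directions fail.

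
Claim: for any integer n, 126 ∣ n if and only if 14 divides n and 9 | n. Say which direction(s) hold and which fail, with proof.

(→) If 126 ∣ n, write n = 126q. Since 126 = 9·14, n = 14·(9q), so 14 ∣ n; and since 126 = 14·9, n = 9·(14q), so 9 ∣ n.

(←) Suppose 14 ∣ n and 9 ∣ n. Any common multiple of 14 and 9 is a multiple of their lcm; here gcd(14, 9) = 1, so lcm(14, 9) = 14·9 = 126, so 126 ∣ n.

Both directions hold; the statement is true.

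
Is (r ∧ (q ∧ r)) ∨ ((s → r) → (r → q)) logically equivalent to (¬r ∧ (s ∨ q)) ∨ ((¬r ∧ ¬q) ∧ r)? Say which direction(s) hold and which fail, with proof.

Forward direction. This fails. Under s = F, r = F, q = F, the left side is true but the right side is false.

Converse. Assume the antecedent. If s is true, the antecedent forces (s = T, r = F, q = F) or (s = T, r = F, q = T), and the consequent holds there. If s is false, the antecedent forces (s = F, r = F, q = T), and the consequent holds there. Either way the consequent holds.

(⇒) fails; (⇐) holds.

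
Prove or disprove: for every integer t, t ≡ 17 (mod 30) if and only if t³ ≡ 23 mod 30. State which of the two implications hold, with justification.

Both implications hold.

(←) Suppose t³ ≡ 23 (mod 30). The only residue r in {0, …, 29} with r³ ≡ 23 (mod 30) is r = 17, so t ≡ 17 (mod 30).

(→) Suppose t ≡ 17 (mod 30). Write t = 30j + 17. Then (30j + 17)³ = 27000j³ + 45900j² + 26010j + 4913 = 30(900j³ + 1530j² + 867j + 163) + 23, so t³ ≡ 23 (mod 30).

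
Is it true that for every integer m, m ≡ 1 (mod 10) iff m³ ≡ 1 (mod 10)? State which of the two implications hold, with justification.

(⟹) Suppose m ≡ 1 (mod 10). Write m = 10j + 1. Then (10j + 1)³ = 1000j³ + 300j² + 30j + 1 = 10(100j³ + 30j² + 3j) + 1, so m³ ≡ 1 (mod 10).

(⟸) For the converse, argue contrapositively. If m ≢ 1 (mod 10), then m is congruent to one of 0, 2, 3, 4, 5, 6, 7, 8, 9 modulo 10, and these give m³ ≡ 0, 8, 7, 4, 5, 6, 3, 2, 9 respectively — never 1.

Equivalent; both directions hold.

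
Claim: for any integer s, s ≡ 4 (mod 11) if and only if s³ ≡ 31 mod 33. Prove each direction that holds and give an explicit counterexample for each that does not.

The forward direction fails; the converse holds.

(→) This fails: take s = 15. Then 15 ≡ 4 (mod 11), but 15³ = 3375 ≡ 9 (mod 33), not 31.

(←) Conversely, the residues r modulo 33 with r³ ≡ 31 (mod 33) are exactly {4}, and each is ≡ 4 (mod 11).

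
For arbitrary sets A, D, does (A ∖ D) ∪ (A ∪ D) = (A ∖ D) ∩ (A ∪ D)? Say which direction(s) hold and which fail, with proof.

(⊆) This inclusion fails. Take A = ∅, D = {1}; then 1 ∈ (A ∖ D) ∪ (A ∪ D) but 1 ∉ (A ∖ D) ∩ (A ∪ D).

(⊇) Let x ∈ (A ∖ D) ∩ (A ∪ D). Then x ∈ A and x ∉ D, from which x ∈ (A ∖ D) ∪ (A ∪ D).

The sets are not equal: only the reverse inclusion holds.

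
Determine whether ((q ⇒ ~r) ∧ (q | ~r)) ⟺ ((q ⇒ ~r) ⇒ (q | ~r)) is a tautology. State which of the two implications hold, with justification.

Converse. This fails. Under q = T, r = T, the left side is false but the right side is true.

Forward direction. Assume the antecedent. If q is true, (q ⇒ ~r) ⇒ (q | ~r) reduces to true regardless of the other variables. If q is false, the antecedent forces (q = F, r = F), and (q ⇒ ~r) ⇒ (q | ~r) holds there. Either way (q ⇒ ~r) ⇒ (q | ~r) holds.

(⇒) holds; (⇐) fails.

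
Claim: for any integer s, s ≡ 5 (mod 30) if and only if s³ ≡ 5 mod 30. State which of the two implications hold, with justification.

Both implications hold.

(←) Suppose s³ ≡ 5 (mod 30). The only residue r in {0, …, 29} with r³ ≡ 5 (mod 30) is r = 5, so s ≡ 5 (mod 30).

(→) Suppose s ≡ 5 (mod 30). Write s = 30j + 5. Then (30j + 5)³ = 27000j³ + 13500j² + 2250j + 125 = 30(900j³ + 450j² + 75j + 4) + 5, so s³ ≡ 5 (mod 30).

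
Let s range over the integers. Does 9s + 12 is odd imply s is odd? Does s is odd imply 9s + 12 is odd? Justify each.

(⟸) Suppose s is odd; write s = 2j + 1. Then 9s + 12 = 9·(2j + 1) + 12 = 2·9j + 21, which is odd.

(⟹) Suppose 9s + 12 is odd. Since 9 is odd, 9s and s have the same parity, so 9s + 12 ≡ s + 12 (mod 2). As 12 is even, 9s + 12 is odd exactly when s is odd. Thus s is odd.

Both implications hold.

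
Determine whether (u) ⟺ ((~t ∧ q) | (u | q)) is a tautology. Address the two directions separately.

The forward direction holds; the converse fails.

(→) Assume the antecedent. If q is true, (~t ∧ q) | (u | q) reduces to true regardless of the other variables. If q is false, the antecedent forces (q = F, t = F, u = T) or (q = F, t = T, u = T), and (~t ∧ q) | (u | q) holds there. Either way (~t ∧ q) | (u | q) holds.

(←) This fails. Under q = T, t = F, u = F, the left side is false but the right side is true.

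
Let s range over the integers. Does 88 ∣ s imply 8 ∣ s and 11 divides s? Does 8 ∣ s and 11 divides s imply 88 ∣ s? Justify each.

The biconditional holds.

(→) If 88 ∣ s, write s = 88q. Since 88 = 11·8, s = 8·(11q), so 8 ∣ s; and since 88 = 8·11, s = 11·(8q), so 11 ∣ s.

(←) Suppose 8 ∣ s and 11 ∣ s. Any common multiple of 8 and 11 is a multiple of their lcm; here gcd(8, 11) = 1, so lcm(8, 11) = 8·11 = 88, so 88 ∣ s.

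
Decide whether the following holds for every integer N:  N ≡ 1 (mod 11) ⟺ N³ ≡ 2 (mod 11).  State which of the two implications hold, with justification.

Forward direction. This fails: take N = 1. Then 1 ≡ 1 (mod 11), but 1³ = 1 ≡ 1 (mod 11), not 2.

Converse. This fails: take N = 7. Then 7³ = 343 ≡ 2 (mod 11), yet 7 ≡ 7 (mod 11), not 1.

Neither direction holds.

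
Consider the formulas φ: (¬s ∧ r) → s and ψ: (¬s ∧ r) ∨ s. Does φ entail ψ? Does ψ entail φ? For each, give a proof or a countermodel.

(⟹) This fails. Under s = F, r = F, the left side is true but the right side is false.

(⟸) This fails. Under s = F, r = T, the left side is false but the right side is true.

Both directions fail.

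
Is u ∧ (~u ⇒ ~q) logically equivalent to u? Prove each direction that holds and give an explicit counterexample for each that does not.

(⟹) Assume the antecedent. If q is true, the antecedent forces (q = T, u = T), and u holds there. If q is false, the antecedent forces (q = F, u = T), and u holds there. Either way u holds.

(⟸) Assume the antecedent. If q is true, the antecedent forces (q = T, u = T), and u ∧ (~u ⇒ ~q) holds there. If q is false, the antecedent forces (q = F, u = T), and u ∧ (~u ⇒ ~q) holds there. Either way u ∧ (~u ⇒ ~q) holds.

Both directions hold.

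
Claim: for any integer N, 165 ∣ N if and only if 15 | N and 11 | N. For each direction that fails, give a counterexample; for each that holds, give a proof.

[⇒] If 165 ∣ N, write N = 165q. Since 165 = 11·15, N = 15·(11q), so 15 ∣ N; and since 165 = 15·11, N = 11·(15q), so 11 ∣ N.

[⇐] Suppose 15 ∣ N and 11 ∣ N. Any common multiple of 15 and 11 is a multiple of their lcm; here gcd(15, 11) = 1, so lcm(15, 11) = 15·11 = 165, so 165 ∣ N.

Both directions hold.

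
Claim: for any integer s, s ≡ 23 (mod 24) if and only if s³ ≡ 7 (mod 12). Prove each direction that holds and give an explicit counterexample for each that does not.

(⇒) fails and (⇐) fails.

[⇒] This fails: take s = 23. Then 23 ≡ 23 (mod 24), but 23³ = 12167 ≡ 11 (mod 12), not 7.

[⇐] This fails: take s = 7. Then 7³ = 343 ≡ 7 (mod 12), yet 7 ≡ 7 (mod 24), not 23.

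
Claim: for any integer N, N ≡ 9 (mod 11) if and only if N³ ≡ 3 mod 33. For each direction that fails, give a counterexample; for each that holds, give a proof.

The forward direction fails; the converse holds.

[⇒] This fails: take N = 20. Then 20 ≡ 9 (mod 11), but 20³ = 8000 ≡ 14 (mod 33), not 3.

[⇐] Conversely, the residues r modulo 33 with r³ ≡ 3 (mod 33) are exactly {9}, and each is ≡ 9 (mod 11).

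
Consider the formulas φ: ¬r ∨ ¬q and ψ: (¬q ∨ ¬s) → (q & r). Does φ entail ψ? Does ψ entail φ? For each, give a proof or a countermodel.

(⟹) This fails. Under r = F, s = F, q = F, the left side is true but the right side is false.

(⟸) This fails. Under r = T, s = F, q = T, the left side is false but the right side is true.

(⇒) fails and (⇐) fails.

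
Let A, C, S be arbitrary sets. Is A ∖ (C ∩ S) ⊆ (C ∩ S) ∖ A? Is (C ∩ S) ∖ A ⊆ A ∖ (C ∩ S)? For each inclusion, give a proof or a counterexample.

Both inclusions fail.

(⊆) This inclusion fails. Take A = {1}, C = ∅, S = ∅; then 1 ∈ A ∖ (C ∩ S) but 1 ∉ (C ∩ S) ∖ A.

(⊇) This inclusion fails. Take A = ∅, C = {1}, S = {1}; then 1 ∈ (C ∩ S) ∖ A but 1 ∉ A ∖ (C ∩ S).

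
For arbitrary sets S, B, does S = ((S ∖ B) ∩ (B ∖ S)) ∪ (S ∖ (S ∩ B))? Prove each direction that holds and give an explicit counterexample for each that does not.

(⊆) fails; (⊇) holds.

Forward inclusion. This inclusion fails. Take S = {1}, B = {1}; then 1 ∈ S but 1 ∉ ((S ∖ B) ∩ (B ∖ S)) ∪ (S ∖ (S ∩ B)).

Reverse inclusion. Let x ∈ ((S ∖ B) ∩ (B ∖ S)) ∪ (S ∖ (S ∩ B)). Then x ∈ S and x ∉ B, from which x ∈ S.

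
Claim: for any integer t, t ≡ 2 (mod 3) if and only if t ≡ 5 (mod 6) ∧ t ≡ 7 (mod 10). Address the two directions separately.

(⟹) This fails: t = 2 gives 2 ≡ 2 (mod 3) but 2 ≡ 2 (mod 6), so the conjunction on the right does not hold.

(⟸) Conversely, if t ≡ 5 (mod 6) and t ≡ 7 (mod 10), then by the Chinese remainder theorem t ≡ 17 (mod 30). Since 17 ≡ 2 (mod 3) and 3 ∣ 30, we get t ≡ 2 (mod 3).

The forward direction fails; the converse holds.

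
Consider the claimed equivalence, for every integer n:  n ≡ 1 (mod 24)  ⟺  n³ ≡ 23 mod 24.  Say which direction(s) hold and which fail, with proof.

Neither direction holds.

(⟹) This fails: take n = 1. Then 1 ≡ 1 (mod 24), but 1³ = 1 ≡ 1 (mod 24), not 23.

(⟸) This fails: take n = 23. Then 23³ = 12167 ≡ 23 (mod 24), yet 23 ≡ 23 (mod 24), not 1.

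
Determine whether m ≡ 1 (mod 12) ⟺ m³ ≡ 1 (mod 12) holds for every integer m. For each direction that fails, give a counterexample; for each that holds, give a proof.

Forward direction. Suppose m ≡ 1 (mod 12). Write m = 12j + 1. Then (12j + 1)³ = 1728j³ + 432j² + 36j + 1 = 12(144j³ + 36j² + 3j) + 1, so m³ ≡ 1 (mod 12).

Converse. For the converse, argue contrapositively. If m ≢ 1 (mod 12), then m is congruent to one of 0, 2, 3, 4, 5, 6, 7, 8, 9, 10, 11 modulo 12, and these give m³ ≡ 0, 8, 3, 4, 5, 0, 7, 8, 9, 4, 11 respectively — never 1.

Both implications hold.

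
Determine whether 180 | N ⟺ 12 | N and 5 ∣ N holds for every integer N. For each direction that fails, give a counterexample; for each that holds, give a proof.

Only the forward implication holds.

(⇒) If 180 ∣ N, write N = 180q. Since 180 = 15·12, N = 12·(15q), so 12 ∣ N; and since 180 = 36·5, N = 5·(36q), so 5 ∣ N.

(⇐) This fails: take N = 60. Both 12 ∣ 60 and 5 ∣ 60, yet 60 is not a multiple of 180 (since 60 = 0·180 + 60), so 180 ∤ 60.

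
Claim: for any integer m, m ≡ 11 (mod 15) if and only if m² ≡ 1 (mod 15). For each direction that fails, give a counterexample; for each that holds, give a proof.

Only the forward implication holds.

(⇒) Suppose m ≡ 11 (mod 15). Write m = 15j + 11. Then (15j + 11)² = 225j² + 330j + 121 = 15(15j² + 22j + 8) + 1, so m² ≡ 1 (mod 15).

(⇐) This fails: take m = 1. Then 1² = 1 ≡ 1 (mod 15), yet 1 ≡ 1 (mod 15), not 11.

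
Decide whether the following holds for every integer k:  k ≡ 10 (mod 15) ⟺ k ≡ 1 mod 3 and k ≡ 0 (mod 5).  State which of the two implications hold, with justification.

Both implications hold.

Converse. If k ≡ 1 (mod 3) and k ≡ 0 (mod 5), then by the Chinese remainder theorem k ≡ 10 (mod 15). This is exactly k ≡ 10 (mod 15).

Forward direction. Suppose k ≡ 10 (mod 15); write k = 15j + 10. Since 3 ∣ 15, reducing mod 3 gives k ≡ 10 ≡ 1 (mod 3); since 5 ∣ 15, reducing mod 5 gives k ≡ 10 ≡ 0 (mod 5).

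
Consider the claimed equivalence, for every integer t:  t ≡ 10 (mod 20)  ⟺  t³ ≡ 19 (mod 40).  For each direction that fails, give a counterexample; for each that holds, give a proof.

(⇒) fails and (⇐) fails.

(→) This fails: take t = 10. Then 10 ≡ 10 (mod 20), but 10³ = 1000 ≡ 0 (mod 40), not 19.

(←) This fails: take t = 19. Then 19³ = 6859 ≡ 19 (mod 40), yet 19 ≡ 19 (mod 20), not 10.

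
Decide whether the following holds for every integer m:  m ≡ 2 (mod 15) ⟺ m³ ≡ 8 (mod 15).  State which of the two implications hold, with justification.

Equivalent; both directions hold.

(→) Suppose m ≡ 2 (mod 15). Write m = 15j + 2. Then (15j + 2)³ = 3375j³ + 1350j² + 180j + 8 = 15(225j³ + 90j² + 12j) + 8, so m³ ≡ 8 (mod 15).

(←) Conversely, suppose m³ ≡ 8 (mod 15). The only residue r in {0, …, 14} with r³ ≡ 8 (mod 15) is r = 2, so m ≡ 2 (mod 15).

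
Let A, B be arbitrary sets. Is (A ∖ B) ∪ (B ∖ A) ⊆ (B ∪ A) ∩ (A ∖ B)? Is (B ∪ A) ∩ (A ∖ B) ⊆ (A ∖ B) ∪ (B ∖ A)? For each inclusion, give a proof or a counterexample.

Only the reverse inclusion holds.

(⊆) This inclusion fails. Take A = ∅, B = {1}; then 1 ∈ (A ∖ B) ∪ (B ∖ A) but 1 ∉ (B ∪ A) ∩ (A ∖ B).

(⊇) Let x ∈ (B ∪ A) ∩ (A ∖ B). Then x ∈ A and x ∉ B, from which x ∈ (A ∖ B) ∪ (B ∖ A).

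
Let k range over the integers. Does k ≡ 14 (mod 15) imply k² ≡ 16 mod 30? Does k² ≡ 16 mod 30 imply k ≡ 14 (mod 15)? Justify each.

Forward direction. This fails: take k = 29. Then 29 ≡ 14 (mod 15), but 29² = 841 ≡ 1 (mod 30), not 16.

Converse. This fails: take k = 4. Then 4² = 16 ≡ 16 (mod 30), yet 4 ≡ 4 (mod 15), not 14.

(⇒) fails and (⇐) fails.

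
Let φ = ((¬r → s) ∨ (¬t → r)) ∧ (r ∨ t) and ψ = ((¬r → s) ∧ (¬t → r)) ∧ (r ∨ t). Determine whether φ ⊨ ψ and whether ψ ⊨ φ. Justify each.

Only the converse holds.

(⟹) This fails. Under r = F, s = F, t = T, the left side is true but the right side is false.

(⟸) Assume the antecedent. If r is true, the consequent reduces to true regardless of the other variables. If r is false, the antecedent forces (r = F, s = T, t = T), and the consequent holds there. Either way the consequent holds.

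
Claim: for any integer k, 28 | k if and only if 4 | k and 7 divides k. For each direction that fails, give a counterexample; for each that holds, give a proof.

Both directions hold; the statement is true.

[⇐] Suppose 4 ∣ k and 7 ∣ k. Any common multiple of 4 and 7 is a multiple of their lcm; here gcd(4, 7) = 1, so lcm(4, 7) = 4·7 = 28, so 28 ∣ k.

[⇒] If 28 ∣ k, write k = 28q. Since 28 = 7·4, k = 4·(7q), so 4 ∣ k; and since 28 = 4·7, k = 7·(4q), so 7 ∣ k.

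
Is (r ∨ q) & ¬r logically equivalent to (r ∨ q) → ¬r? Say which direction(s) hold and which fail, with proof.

(⇒) Assume the antecedent. If q is true, the antecedent forces (q = T, r = F), and (r ∨ q) → ¬r holds there. If q is false, the antecedent cannot hold. Either way (r ∨ q) → ¬r holds.

(⇐) This fails. Under q = F, r = F, the left side is false but the right side is true.

Only the forward direction holds.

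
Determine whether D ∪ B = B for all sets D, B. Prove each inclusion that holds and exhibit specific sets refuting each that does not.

Only the reverse inclusion holds.

(⊆) This inclusion fails. Take D = {1}, B = ∅; then 1 ∈ D ∪ B but 1 ∉ B.

(⊇) Let x ∈ B. Then either x ∈ B and x ∉ D; or x ∈ D ∩ B. In each case x ∈ D ∪ B, so B ⊆ D ∪ B.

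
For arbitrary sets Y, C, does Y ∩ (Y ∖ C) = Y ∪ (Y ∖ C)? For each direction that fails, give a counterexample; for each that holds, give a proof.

(⊆) holds; (⊇) fails.

(⟹) Let x ∈ Y ∩ (Y ∖ C). Then x ∈ Y and x ∉ C, from which x ∈ Y ∪ (Y ∖ C).

(⟸) This inclusion fails. Take Y = {1}, C = {1}; then 1 ∈ Y ∪ (Y ∖ C) but 1 ∉ Y ∩ (Y ∖ C).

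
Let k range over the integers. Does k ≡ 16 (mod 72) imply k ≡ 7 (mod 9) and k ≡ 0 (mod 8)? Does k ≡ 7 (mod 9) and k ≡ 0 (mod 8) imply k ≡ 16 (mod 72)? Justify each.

Equivalent; both directions hold.

Forward direction. Suppose k ≡ 16 (mod 72); write k = 72j + 16. Since 9 ∣ 72, reducing mod 9 gives k ≡ 16 ≡ 7 (mod 9); since 8 ∣ 72, reducing mod 8 gives k ≡ 16 ≡ 0 (mod 8).

Converse. If k ≡ 7 (mod 9) and k ≡ 0 (mod 8), then by the Chinese remainder theorem k ≡ 16 (mod 72). This is exactly k ≡ 16 (mod 72).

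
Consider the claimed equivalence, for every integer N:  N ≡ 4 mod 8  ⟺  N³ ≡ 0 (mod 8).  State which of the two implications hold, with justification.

Forward direction. Suppose N ≡ 4 mod 8. Write N = 8j + 4. Then (8j + 4)³ = 512j³ + 768j² + 384j + 64 = 8(64j³ + 96j² + 48j + 8) + 0, so N³ ≡ 0 (mod 8).

Converse. This fails: take N = 0. Then 0³ = 0 ≡ 0 (mod 8), yet 0 ≡ 0 (mod 8), not 4.

Only the forward implication holds.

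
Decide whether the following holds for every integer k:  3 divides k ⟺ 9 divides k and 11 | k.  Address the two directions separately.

The forward direction fails; the converse holds.

(⇐) Suppose 9 ∣ k and 11 ∣ k. Any common multiple of 9 and 11 is a multiple of their lcm; here gcd(9, 11) = 1, so lcm(9, 11) = 9·11 = 99, so 99 ∣ k. Since 3 ∣ 99, it follows that 3 ∣ k.

(⇒) This fails: take k = 3. Certainly 3 ∣ 3, but 9 ∤ 3.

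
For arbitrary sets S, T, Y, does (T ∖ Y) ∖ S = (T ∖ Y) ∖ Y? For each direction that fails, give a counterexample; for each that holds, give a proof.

Forward inclusion. Let x ∈ (T ∖ Y) ∖ S. Then x ∈ T and x ∉ S, Y, from which x ∈ (T ∖ Y) ∖ Y.

Reverse inclusion. This inclusion fails. Take S = {1}, T = {1}, Y = ∅; then 1 ∈ (T ∖ Y) ∖ Y but 1 ∉ (T ∖ Y) ∖ S.

(⊆) holds; (⊇) fails.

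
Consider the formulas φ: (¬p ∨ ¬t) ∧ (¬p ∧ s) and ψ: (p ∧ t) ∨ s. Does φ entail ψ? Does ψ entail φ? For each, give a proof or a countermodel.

(⟹) Assume the antecedent. If t is true, the antecedent forces (t = T, p = F, s = T), and (p ∧ t) ∨ s holds there. If t is false, the antecedent forces (t = F, p = F, s = T), and (p ∧ t) ∨ s holds there. Either way (p ∧ t) ∨ s holds.

(⟸) This fails. Under t = T, p = T, s = F, the left side is false but the right side is true.

The forward direction holds; the converse fails.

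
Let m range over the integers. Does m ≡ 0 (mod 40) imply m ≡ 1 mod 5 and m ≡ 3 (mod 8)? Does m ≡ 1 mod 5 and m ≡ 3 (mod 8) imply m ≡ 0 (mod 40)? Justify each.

Neither direction holds.

(⇒) This fails: m = 0 gives 0 ≡ 0 (mod 40) but 0 ≡ 0 (mod 5), so the conjunction on the right does not hold.

(⇐) This fails: m = 11 satisfies both congruences on the right (11 ≡ 1 mod 5 and 11 ≡ 3 mod 8) yet 11 ≡ 11 (mod 40), not 0.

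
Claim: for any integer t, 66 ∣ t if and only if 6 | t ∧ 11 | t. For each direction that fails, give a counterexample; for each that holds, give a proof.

Equivalent; both directions hold.

(→) If 66 ∣ t, write t = 66q. Since 66 = 11·6, t = 6·(11q), so 6 ∣ t; and since 66 = 6·11, t = 11·(6q), so 11 ∣ t.

(←) Suppose 6 ∣ t and 11 ∣ t. Any common multiple of 6 and 11 is a multiple of their lcm; here gcd(6, 11) = 1, so lcm(6, 11) = 6·11 = 66, so 66 ∣ t.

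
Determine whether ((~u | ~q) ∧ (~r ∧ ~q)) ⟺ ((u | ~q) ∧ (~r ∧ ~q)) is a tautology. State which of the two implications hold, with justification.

(⇒) Assume the antecedent. If r is true, the antecedent cannot hold. If r is false, the antecedent forces (r = F, u = F, q = F) or (r = F, u = T, q = F), and (u | ~q) ∧ (~r ∧ ~q) holds there. Either way (u | ~q) ∧ (~r ∧ ~q) holds.

(⇐) Assume the antecedent. If r is true, the antecedent cannot hold. If r is false, the antecedent forces (r = F, u = F, q = F) or (r = F, u = T, q = F), and (~u | ~q) ∧ (~r ∧ ~q) holds there. Either way (~u | ~q) ∧ (~r ∧ ~q) holds.

The biconditional holds.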